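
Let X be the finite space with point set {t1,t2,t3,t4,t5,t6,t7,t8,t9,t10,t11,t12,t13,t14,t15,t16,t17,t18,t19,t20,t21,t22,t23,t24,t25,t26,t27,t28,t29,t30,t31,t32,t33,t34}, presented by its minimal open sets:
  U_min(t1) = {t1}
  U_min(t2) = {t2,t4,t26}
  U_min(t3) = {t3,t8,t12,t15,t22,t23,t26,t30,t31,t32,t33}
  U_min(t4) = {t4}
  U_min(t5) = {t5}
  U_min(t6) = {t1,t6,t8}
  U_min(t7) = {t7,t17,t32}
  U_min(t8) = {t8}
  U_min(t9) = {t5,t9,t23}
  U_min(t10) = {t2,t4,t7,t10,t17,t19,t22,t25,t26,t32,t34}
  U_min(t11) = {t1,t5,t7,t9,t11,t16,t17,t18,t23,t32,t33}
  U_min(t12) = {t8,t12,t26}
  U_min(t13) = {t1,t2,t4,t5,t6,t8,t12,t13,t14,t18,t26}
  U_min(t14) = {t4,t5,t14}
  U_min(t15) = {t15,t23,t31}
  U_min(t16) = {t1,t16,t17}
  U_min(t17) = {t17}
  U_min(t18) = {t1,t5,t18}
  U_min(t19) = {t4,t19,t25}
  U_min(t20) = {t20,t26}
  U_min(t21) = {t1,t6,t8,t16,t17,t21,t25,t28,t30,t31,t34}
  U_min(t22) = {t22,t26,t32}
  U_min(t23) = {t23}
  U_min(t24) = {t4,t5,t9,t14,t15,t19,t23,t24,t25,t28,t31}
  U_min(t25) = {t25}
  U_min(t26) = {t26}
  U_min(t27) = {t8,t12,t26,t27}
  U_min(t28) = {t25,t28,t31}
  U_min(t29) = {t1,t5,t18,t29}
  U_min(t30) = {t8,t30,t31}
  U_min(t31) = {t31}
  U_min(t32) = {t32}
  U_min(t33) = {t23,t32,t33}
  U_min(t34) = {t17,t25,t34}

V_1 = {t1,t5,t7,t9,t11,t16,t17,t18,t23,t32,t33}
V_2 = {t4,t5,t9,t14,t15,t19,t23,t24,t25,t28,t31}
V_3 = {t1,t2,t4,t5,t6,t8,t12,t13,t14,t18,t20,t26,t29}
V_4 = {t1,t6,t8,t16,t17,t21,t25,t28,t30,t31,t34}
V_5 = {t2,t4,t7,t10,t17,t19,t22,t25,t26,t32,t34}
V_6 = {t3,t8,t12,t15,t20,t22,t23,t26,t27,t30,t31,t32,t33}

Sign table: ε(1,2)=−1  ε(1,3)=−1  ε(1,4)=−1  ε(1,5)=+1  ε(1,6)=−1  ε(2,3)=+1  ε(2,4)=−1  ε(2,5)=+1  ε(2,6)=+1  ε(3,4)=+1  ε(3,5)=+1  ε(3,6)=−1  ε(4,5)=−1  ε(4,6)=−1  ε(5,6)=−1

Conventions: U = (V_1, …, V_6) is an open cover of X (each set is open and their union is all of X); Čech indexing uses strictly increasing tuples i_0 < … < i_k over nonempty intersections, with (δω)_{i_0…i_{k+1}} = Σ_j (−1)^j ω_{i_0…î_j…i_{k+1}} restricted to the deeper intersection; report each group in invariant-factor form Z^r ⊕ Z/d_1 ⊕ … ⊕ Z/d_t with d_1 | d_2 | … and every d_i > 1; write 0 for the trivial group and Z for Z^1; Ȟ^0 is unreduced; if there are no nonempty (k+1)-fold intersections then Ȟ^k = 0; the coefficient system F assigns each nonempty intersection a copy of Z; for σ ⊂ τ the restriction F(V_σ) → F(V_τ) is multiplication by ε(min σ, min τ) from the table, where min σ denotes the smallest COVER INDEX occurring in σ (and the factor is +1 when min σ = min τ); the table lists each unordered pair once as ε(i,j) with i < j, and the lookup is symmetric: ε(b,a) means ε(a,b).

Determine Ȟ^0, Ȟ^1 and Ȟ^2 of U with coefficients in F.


Ȟ^0(U;F) ≅ 0, Ȟ^1(U;F) ≅ Z/2 and Ȟ^2(U;F) ≅ Z

nerve of the cover:
  V12={t5,t9,t23} V13={t1,t5,t18} V14={t1,t16,t17} V15={t7,t17,t32} V16={t23,t32,t33} V23={t4,t5,t14} V24={t25,t28,t31} V25={t4,t19,t25} V26={t15,t23,t31} V34={t1,t6,t8} V35={t2,t4,t26} V36={t8,t12,t20,t26} V45={t17,t25,t34} V46={t8,t30,t31} V56={t22,t26,t32}
  V123={t5} V126={t23} V134={t1} V145={t17} V156={t32} V235={t4} V245={t25} V246={t31} V346={t8} V356={t26}
C dims 6,15,10; δ0: rk 6, SNF 1^5·2; δ1: rk 9, SNF 1^9
Ȟ^0 = (6 − 6) − 0 = 0, so Ȟ^0 ≅ 0
Ȟ^1 = (15 − 9) − 6 = 0 plus torsion [2], so Ȟ^1 ≅ Z/2
Ȟ^2 = (10 − 0) − 9 = 1, so Ȟ^2 ≅ Z


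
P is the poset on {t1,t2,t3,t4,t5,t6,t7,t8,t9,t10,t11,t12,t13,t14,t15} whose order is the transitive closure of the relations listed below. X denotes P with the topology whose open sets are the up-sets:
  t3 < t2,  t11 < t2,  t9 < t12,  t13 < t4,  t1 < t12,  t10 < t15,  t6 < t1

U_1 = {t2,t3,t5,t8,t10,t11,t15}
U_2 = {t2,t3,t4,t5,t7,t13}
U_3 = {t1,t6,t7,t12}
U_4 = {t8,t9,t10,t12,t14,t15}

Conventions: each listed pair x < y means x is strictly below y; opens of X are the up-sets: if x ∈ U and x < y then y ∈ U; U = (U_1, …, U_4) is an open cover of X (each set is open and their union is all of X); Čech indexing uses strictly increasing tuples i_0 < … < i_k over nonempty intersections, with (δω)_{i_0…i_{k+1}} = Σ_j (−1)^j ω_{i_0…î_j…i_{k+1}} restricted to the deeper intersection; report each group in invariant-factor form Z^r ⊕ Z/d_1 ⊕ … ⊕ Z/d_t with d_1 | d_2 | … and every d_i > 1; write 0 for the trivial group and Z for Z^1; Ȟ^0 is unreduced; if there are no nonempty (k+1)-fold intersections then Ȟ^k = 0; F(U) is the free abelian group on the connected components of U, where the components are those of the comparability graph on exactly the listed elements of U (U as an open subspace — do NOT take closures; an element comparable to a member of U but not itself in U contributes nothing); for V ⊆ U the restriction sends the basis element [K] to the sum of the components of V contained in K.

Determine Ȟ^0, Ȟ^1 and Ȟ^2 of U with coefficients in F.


nerve of the cover:
  U12={t2,t3,t5} U14={t8,t10,t15} U23={t7} U34={t12}
components per intersection:
  U1: {t2,t3,t11} {t5} {t8} {t10,t15}
  U2: {t2,t3} {t4,t13} {t5} {t7}
  U3: {t1,t6,t12} {t7}
  U4: {t8} {t9,t12} {t10,t15} {t14}
  U12: {t2,t3} {t5}
  U14: {t8} {t10,t15}
  U23: {t7}
  U34: {t12}
C dims 14,6; δ0: rk 6, SNF 1^6
Ȟ^0 = (14 − 6) − 0 = 8, so Ȟ^0 ≅ Z^8
Ȟ^1 = (6 − 0) − 6 = 0, so Ȟ^1 ≅ 0
Ȟ^2 = (0 − 0) − 0 = 0, so Ȟ^2 ≅ 0

Ȟ^0(U;F) ≅ Z^8; Ȟ^1(U;F) ≅ 0; Ȟ^2(U;F) ≅ 0


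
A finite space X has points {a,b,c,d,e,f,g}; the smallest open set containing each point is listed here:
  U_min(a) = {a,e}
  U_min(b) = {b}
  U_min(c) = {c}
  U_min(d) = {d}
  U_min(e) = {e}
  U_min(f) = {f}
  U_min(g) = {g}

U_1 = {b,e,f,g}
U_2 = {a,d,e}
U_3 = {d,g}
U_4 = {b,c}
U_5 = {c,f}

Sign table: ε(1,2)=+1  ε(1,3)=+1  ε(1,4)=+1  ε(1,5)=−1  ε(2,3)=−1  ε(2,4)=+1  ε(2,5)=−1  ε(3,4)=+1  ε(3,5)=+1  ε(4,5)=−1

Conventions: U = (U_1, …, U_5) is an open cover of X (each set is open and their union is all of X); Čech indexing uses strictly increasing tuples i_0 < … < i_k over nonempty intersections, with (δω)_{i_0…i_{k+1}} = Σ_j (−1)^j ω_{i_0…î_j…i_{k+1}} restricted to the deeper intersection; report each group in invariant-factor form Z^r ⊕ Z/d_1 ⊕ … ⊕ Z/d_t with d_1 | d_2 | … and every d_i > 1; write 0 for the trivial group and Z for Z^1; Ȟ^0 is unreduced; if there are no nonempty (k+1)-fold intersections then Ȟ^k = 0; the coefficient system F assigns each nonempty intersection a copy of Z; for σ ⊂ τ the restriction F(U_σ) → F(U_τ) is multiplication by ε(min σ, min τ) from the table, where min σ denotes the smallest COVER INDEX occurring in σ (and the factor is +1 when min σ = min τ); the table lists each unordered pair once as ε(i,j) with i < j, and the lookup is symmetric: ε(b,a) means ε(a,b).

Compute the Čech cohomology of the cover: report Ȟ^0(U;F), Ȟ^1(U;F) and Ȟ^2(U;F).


intersection data:
  U12={e} U13={g} U14={b} U15={f} U23={d} U45={c}
C dims 5,6; δ0: rk 5, SNF 1^4·2
Ȟ^0 = (5 − 5) − 0 = 0, so Ȟ^0 ≅ 0
Ȟ^1 = (6 − 0) − 5 = 1 plus torsion [2], so Ȟ^1 ≅ Z ⊕ Z/2
Ȟ^2 = (0 − 0) − 0 = 0, so Ȟ^2 ≅ 0

Ȟ^0 ≅ 0, Ȟ^1 ≅ Z ⊕ Z/2, Ȟ^2 ≅ 0


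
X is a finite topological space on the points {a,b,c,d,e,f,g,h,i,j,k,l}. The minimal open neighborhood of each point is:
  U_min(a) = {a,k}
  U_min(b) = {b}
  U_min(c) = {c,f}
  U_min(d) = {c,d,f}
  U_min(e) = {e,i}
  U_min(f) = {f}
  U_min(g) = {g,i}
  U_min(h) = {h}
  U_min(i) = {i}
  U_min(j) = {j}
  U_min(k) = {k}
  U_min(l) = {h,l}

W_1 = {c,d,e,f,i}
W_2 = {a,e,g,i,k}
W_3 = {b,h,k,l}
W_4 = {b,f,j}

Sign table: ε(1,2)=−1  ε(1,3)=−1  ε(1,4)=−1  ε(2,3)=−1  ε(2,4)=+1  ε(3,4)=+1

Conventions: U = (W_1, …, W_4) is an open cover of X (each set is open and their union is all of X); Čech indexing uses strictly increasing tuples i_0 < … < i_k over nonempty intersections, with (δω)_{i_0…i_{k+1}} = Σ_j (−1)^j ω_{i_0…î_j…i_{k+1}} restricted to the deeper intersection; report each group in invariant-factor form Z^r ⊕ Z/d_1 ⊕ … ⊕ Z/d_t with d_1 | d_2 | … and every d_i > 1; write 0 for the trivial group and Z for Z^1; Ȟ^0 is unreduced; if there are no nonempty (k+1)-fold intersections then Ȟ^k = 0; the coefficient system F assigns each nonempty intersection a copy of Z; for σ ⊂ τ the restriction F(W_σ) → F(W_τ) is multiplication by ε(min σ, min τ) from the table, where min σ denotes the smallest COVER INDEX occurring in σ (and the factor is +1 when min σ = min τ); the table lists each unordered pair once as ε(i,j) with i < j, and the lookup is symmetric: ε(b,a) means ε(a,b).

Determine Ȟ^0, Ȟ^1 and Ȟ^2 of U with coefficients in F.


nerve simplices:
  W12={e,i} W14={f} W23={k} W34={b}
C dims 4,4; δ0: rk 4, SNF 1^3·2
degree 0: 4−4−0 = 0 → Ȟ^0 ≅ 0
degree 1: 4−0−4 = 0 plus torsion [2] → Ȟ^1 ≅ Z/2
degree 2: 0−0−0 = 0 → Ȟ^2 ≅ 0

Ȟ^0 ≅ 0, Ȟ^1 ≅ Z/2 and Ȟ^2 ≅ 0


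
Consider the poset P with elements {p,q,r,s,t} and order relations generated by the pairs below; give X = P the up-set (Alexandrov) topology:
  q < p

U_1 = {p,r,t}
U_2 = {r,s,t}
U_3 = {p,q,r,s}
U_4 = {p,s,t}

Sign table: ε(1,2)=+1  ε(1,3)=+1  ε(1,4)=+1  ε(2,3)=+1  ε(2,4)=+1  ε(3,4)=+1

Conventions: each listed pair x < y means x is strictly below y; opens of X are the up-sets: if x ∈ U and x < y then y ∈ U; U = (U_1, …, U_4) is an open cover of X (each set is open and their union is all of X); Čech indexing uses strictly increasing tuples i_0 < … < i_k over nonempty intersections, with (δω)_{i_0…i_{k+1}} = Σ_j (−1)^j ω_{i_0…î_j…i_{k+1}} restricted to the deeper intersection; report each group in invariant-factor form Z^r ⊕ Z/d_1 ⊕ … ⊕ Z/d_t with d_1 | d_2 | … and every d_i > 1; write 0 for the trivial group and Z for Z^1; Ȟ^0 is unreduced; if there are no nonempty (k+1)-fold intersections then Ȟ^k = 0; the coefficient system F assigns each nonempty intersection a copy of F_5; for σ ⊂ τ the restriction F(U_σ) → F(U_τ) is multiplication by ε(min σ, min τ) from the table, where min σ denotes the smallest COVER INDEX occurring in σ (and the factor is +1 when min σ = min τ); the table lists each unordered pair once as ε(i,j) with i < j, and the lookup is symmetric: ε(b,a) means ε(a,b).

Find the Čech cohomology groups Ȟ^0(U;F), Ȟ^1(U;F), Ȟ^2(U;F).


nerve simplices:
  U12={r,t} U13={p,r} U14={p,t} U23={r,s} U24={s,t} U34={p,s}
  U123={r} U124={t} U134={p} U234={s}
C dims 4,6,4; δ0: rk_F5 3; δ1: rk_F5 3
degree 0: 4−3−0 = 1 → Ȟ^0 ≅ Z/5
degree 1: 6−3−3 = 0 → Ȟ^1 ≅ 0
degree 2: 4−0−3 = 1 → Ȟ^2 ≅ Z/5

Ȟ^0 = Z/5; Ȟ^1 = 0; Ȟ^2 = Z/5


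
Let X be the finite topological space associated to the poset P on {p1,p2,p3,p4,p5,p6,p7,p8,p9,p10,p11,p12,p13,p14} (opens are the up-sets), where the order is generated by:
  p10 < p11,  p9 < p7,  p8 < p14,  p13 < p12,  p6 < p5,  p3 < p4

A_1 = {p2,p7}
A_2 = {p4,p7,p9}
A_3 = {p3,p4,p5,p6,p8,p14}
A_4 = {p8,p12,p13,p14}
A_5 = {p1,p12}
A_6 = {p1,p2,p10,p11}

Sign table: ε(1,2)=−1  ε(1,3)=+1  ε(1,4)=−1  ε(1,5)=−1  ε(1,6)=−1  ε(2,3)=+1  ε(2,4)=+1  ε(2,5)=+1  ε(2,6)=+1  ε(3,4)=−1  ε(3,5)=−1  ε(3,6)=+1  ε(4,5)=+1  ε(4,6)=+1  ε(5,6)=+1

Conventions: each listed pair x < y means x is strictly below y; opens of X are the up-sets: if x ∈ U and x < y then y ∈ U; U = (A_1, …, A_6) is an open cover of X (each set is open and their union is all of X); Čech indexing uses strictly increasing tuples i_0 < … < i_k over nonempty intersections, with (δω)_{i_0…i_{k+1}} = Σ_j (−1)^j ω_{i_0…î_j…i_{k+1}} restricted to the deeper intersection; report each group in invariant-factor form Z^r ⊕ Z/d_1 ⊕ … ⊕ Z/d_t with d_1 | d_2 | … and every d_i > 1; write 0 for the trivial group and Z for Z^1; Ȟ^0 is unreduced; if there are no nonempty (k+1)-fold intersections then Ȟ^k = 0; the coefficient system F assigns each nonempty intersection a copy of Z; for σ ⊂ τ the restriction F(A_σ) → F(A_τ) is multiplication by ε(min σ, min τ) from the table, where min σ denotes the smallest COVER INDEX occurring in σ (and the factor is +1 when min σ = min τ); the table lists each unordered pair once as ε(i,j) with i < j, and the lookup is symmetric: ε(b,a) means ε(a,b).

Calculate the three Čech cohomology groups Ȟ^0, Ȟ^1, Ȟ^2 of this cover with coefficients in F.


nerve simplices:
  A12={p7} A16={p2} A23={p4} A34={p8,p14} A45={p12} A56={p1}
C dims 6,6; δ0: rk 6, SNF 1^5·2
degree 0: 6−6−0 = 0 → Ȟ^0 ≅ 0
degree 1: 6−0−6 = 0 plus torsion [2] → Ȟ^1 ≅ Z/2
degree 2: 0−0−0 = 0 → Ȟ^2 ≅ 0

Ȟ^0 = 0, Ȟ^1 = Z/2, Ȟ^2 = 0


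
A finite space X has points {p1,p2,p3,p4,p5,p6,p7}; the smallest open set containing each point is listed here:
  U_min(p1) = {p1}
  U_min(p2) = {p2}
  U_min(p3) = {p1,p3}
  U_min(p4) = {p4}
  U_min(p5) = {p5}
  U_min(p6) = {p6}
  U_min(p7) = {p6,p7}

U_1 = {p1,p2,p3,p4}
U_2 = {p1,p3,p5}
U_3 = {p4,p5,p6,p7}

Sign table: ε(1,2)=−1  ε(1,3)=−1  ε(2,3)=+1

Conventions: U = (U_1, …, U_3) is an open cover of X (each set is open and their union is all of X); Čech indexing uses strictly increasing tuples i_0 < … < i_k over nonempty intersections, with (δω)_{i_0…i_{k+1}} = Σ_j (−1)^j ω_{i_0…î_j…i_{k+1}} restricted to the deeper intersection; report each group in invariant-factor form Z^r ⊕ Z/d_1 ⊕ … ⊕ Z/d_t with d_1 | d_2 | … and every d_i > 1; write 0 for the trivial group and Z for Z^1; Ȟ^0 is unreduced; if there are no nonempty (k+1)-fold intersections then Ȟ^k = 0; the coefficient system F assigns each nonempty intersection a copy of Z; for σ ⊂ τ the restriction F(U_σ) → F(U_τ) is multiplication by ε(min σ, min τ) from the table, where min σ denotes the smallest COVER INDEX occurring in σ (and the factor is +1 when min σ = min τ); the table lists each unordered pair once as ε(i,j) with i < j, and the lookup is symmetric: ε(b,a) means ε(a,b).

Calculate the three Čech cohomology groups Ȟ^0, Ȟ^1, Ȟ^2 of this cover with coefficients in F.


Ȟ^0 ≅ Z; Ȟ^1 ≅ Z; Ȟ^2 ≅ 0

nerve simplices:
  U12={p1,p3} U13={p4} U23={p5}
C dims 3,3; δ0: rk 2, SNF 1^2
degree 0: 3−2−0 = 1 → Ȟ^0 ≅ Z
degree 1: 3−0−2 = 1 → Ȟ^1 ≅ Z
degree 2: 0−0−0 = 0 → Ȟ^2 ≅ 0


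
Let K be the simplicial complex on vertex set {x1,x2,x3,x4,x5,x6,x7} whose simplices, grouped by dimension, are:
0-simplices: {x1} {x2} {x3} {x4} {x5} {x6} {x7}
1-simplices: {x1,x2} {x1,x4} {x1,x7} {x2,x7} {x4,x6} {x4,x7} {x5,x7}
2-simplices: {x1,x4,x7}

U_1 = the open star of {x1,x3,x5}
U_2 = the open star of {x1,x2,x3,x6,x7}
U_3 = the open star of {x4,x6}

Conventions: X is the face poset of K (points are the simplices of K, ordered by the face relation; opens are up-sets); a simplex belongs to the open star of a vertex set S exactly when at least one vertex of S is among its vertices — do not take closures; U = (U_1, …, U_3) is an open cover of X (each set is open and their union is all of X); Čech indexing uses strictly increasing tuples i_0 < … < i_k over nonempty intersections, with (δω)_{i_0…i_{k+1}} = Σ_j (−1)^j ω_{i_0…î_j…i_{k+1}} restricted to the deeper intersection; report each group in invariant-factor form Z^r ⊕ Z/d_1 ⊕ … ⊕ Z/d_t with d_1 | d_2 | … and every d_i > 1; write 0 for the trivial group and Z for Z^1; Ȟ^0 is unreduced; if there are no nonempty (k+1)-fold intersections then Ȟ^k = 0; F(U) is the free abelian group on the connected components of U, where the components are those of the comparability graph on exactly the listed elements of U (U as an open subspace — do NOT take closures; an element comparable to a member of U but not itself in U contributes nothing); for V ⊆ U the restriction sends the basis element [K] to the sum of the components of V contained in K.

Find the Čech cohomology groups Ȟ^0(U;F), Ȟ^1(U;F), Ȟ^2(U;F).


nonempty intersections:
  U1={{x1},{x3},{x5},{x1,x2},{x1,x4},{x1,x7},{x5,x7},{x1,x4,x7}} U2={{x1},{x2},{x3},{x6},{x7},{x1,x2},{x1,x4},{x1,x7},{x2,x7},{x4,x6},{x4,x7},{x5,x7},{x1,x4,x7}} U3={{x4},{x6},{x1,x4},{x4,x6},{x4,x7},{x1,x4,x7}}
  U12={{x1},{x3},{x1,x2},{x1,x4},{x1,x7},{x5,x7},{x1,x4,x7}} U13={{x1,x4},{x1,x4,x7}} U23={{x6},{x1,x4},{x4,x6},{x4,x7},{x1,x4,x7}}
  U123={{x1,x4},{x1,x4,x7}}
components per intersection:
  U1: {{x1},{x1,x2},{x1,x4},{x1,x7},{x1,x4,x7}} {{x3}} {{x5},{x5,x7}}
  U2: {{x1},{x2},{x7},{x1,x2},{x1,x4},{x1,x7},{x2,x7},{x4,x7},{x5,x7},{x1,x4,x7}} {{x3}} {{x6},{x4,x6}}
  U3: {{x4},{x6},{x1,x4},{x4,x6},{x4,x7},{x1,x4,x7}}
  U12: {{x1},{x1,x2},{x1,x4},{x1,x7},{x1,x4,x7}} {{x3}} {{x5,x7}}
  U13: {{x1,x4},{x1,x4,x7}}
  U23: {{x6},{x4,x6}} {{x1,x4},{x4,x7},{x1,x4,x7}}
  U123: {{x1,x4},{x1,x4,x7}}
C dims 7,6,1; δ0: rk 5, SNF 1^5; δ1: rk 1, SNF 1^1
Ȟ^0: (7−5)−0=2 ⇒ Z^2
Ȟ^1: (6−1)−5=0 ⇒ 0
Ȟ^2: (1−0)−1=0 ⇒ 0

Ȟ^0 = Z^2,  Ȟ^1 = 0,  Ȟ^2 = 0


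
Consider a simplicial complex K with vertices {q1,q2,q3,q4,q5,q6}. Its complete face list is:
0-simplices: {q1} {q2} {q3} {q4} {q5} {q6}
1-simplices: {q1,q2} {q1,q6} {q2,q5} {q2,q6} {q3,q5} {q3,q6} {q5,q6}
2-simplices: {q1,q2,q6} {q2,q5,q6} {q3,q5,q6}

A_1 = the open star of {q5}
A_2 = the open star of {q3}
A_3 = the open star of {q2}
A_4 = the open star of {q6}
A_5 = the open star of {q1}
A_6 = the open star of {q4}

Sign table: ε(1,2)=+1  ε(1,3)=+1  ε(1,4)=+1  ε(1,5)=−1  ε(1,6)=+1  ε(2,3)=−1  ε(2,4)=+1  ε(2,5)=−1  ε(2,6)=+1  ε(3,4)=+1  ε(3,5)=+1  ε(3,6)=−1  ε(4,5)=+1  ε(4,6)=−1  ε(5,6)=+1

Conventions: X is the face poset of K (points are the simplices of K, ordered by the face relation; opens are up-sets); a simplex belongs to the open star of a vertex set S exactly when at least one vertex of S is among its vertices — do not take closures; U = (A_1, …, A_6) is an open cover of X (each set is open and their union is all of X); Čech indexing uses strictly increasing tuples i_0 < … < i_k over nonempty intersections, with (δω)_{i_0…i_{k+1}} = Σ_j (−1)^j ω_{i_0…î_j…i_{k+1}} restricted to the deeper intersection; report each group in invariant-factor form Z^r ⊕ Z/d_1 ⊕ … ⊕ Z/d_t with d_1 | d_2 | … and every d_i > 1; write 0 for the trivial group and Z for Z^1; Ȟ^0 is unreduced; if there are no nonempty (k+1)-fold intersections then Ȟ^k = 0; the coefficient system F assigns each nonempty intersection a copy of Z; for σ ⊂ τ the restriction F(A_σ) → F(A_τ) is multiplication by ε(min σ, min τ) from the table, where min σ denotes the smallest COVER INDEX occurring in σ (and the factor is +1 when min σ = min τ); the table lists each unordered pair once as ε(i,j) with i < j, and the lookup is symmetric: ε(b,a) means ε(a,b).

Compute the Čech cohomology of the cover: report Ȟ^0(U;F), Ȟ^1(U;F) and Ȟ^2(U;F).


cover nerve:
  A1={{q5},{q2,q5},{q3,q5},{q5,q6},{q2,q5,q6},{q3,q5,q6}} A2={{q3},{q3,q5},{q3,q6},{q3,q5,q6}} A3={{q2},{q1,q2},{q2,q5},{q2,q6},{q1,q2,q6},{q2,q5,q6}} A4={{q6},{q1,q6},{q2,q6},{q3,q6},{q5,q6},{q1,q2,q6},{q2,q5,q6},{q3,q5,q6}} A5={{q1},{q1,q2},{q1,q6},{q1,q2,q6}} A6={{q4}}
  A12={{q3,q5},{q3,q5,q6}} A13={{q2,q5},{q2,q5,q6}} A14={{q5,q6},{q2,q5,q6},{q3,q5,q6}} A24={{q3,q6},{q3,q5,q6}} A34={{q2,q6},{q1,q2,q6},{q2,q5,q6}} A35={{q1,q2},{q1,q2,q6}} A45={{q1,q6},{q1,q2,q6}}
  A124={{q3,q5,q6}} A134={{q2,q5,q6}} A345={{q1,q2,q6}}
C dims 6,7,3; δ0: rk 4, SNF 1^4; δ1: rk 3, SNF 1^3
Ȟ^0: (6−4)−0=2 ⇒ Z^2
Ȟ^1: (7−3)−4=0 ⇒ 0
Ȟ^2: (3−0)−3=0 ⇒ 0

Ȟ^0(U;F) ≅ Z^2, Ȟ^1(U;F) ≅ 0 and Ȟ^2(U;F) ≅ 0


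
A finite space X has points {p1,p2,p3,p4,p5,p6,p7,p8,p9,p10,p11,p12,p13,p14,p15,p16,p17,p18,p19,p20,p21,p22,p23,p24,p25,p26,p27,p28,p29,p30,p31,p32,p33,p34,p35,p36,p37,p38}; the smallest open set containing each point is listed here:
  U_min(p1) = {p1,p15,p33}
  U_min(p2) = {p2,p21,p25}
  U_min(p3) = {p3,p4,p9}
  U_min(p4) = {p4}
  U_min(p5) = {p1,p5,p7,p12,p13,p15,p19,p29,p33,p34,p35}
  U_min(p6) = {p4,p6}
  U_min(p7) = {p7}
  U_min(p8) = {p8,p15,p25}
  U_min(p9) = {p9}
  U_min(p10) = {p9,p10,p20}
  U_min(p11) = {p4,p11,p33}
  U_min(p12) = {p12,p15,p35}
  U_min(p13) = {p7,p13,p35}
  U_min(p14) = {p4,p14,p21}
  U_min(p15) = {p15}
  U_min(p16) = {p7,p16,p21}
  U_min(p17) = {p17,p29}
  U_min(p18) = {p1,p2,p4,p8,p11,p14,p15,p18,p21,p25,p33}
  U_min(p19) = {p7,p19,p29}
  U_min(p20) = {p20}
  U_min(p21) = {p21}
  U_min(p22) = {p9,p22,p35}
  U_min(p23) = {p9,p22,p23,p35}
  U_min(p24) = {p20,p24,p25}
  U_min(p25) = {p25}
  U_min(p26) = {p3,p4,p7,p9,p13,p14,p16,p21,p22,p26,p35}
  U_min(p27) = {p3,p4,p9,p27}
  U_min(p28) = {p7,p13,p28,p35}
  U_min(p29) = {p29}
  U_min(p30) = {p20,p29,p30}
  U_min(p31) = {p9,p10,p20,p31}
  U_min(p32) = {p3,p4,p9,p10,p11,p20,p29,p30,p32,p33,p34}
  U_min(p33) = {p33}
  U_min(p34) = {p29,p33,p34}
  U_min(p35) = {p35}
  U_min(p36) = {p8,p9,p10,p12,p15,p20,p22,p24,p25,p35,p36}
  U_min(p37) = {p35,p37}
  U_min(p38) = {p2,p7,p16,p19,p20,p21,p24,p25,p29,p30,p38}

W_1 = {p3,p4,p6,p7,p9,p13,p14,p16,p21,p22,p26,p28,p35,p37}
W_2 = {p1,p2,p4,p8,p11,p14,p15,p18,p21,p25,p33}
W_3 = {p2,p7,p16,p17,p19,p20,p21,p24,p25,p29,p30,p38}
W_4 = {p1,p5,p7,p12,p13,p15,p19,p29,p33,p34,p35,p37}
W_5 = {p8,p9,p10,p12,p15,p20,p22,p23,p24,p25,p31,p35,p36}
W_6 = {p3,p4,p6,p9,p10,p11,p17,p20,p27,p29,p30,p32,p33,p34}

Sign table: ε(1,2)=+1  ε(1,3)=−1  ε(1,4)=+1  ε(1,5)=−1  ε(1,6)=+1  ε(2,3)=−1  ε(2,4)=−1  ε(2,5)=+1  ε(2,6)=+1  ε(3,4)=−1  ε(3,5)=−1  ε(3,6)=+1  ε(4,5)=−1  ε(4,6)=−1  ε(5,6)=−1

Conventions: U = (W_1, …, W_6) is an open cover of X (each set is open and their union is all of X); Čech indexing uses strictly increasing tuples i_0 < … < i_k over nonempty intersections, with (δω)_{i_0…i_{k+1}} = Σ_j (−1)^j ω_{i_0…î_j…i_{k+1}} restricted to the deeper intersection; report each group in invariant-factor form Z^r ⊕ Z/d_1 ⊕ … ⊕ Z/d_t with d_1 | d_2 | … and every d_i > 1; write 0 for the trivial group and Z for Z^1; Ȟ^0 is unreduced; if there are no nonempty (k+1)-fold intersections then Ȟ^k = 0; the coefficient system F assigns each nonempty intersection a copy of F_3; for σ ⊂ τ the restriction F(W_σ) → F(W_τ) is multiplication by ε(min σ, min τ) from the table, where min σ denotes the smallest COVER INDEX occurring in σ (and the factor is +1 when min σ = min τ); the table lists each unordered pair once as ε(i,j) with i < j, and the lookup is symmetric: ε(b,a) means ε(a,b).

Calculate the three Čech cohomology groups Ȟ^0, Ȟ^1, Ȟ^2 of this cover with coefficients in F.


Ȟ^0(U;F) ≅ 0; Ȟ^1(U;F) ≅ 0; Ȟ^2(U;F) ≅ Z/3

nerve simplices:
  W12={p4,p14,p21} W13={p7,p16,p21} W14={p7,p13,p35,p37} W15={p9,p22,p35} W16={p3,p4,p6,p9} W23={p2,p21,p25} W24={p1,p15,p33} W25={p8,p15,p25} W26={p4,p11,p33} W34={p7,p19,p29} W35={p20,p24,p25} W36={p17,p20,p29,p30} W45={p12,p15,p35} W46={p29,p33,p34} W56={p9,p10,p20}
  W123={p21} W126={p4} W134={p7} W145={p35} W156={p9} W235={p25} W245={p15} W246={p33} W346={p29} W356={p20}
C dims 6,15,10; δ0: rk_F3 6; δ1: rk_F3 9
degree 0: 6−6−0 = 0 → Ȟ^0 ≅ 0
degree 1: 15−9−6 = 0 → Ȟ^1 ≅ 0
degree 2: 10−0−9 = 1 → Ȟ^2 ≅ Z/3


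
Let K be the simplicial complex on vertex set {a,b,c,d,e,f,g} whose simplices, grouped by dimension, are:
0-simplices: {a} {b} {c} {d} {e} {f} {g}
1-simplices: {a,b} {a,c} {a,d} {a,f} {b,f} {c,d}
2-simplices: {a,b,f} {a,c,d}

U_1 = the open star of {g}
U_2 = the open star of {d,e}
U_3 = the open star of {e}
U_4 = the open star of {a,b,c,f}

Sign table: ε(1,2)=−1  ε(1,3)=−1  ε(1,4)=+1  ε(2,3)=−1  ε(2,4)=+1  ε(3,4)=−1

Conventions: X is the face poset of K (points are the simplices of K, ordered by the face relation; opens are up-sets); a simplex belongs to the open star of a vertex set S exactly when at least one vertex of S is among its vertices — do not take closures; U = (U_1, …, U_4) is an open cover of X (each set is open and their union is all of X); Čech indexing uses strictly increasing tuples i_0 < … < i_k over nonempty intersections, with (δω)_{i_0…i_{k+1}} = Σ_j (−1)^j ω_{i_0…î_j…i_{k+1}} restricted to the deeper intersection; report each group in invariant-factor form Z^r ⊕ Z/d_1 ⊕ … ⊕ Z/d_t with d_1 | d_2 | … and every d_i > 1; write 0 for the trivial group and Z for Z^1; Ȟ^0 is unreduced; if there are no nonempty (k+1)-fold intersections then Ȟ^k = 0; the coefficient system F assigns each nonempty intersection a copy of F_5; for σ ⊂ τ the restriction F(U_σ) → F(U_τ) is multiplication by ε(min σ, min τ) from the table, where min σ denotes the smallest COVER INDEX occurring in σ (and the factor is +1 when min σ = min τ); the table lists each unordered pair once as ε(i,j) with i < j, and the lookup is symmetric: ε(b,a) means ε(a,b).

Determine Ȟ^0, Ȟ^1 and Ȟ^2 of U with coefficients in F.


Ȟ^0 = Z/5 ⊕ Z/5; Ȟ^1 = 0; Ȟ^2 = 0

nonempty intersections:
  U1={{g}} U2={{d},{e},{a,d},{c,d},{a,c,d}} U3={{e}} U4={{a},{b},{c},{f},{a,b},{a,c},{a,d},{a,f},{b,f},{c,d},{a,b,f},{a,c,d}}
  U23={{e}} U24={{a,d},{c,d},{a,c,d}}
C dims 4,2; δ0: rk_F5 2
Ȟ^0: (4−2)−0=2 ⇒ Z/5 ⊕ Z/5
Ȟ^1: (2−0)−2=0 ⇒ 0
Ȟ^2: (0−0)−0=0 ⇒ 0


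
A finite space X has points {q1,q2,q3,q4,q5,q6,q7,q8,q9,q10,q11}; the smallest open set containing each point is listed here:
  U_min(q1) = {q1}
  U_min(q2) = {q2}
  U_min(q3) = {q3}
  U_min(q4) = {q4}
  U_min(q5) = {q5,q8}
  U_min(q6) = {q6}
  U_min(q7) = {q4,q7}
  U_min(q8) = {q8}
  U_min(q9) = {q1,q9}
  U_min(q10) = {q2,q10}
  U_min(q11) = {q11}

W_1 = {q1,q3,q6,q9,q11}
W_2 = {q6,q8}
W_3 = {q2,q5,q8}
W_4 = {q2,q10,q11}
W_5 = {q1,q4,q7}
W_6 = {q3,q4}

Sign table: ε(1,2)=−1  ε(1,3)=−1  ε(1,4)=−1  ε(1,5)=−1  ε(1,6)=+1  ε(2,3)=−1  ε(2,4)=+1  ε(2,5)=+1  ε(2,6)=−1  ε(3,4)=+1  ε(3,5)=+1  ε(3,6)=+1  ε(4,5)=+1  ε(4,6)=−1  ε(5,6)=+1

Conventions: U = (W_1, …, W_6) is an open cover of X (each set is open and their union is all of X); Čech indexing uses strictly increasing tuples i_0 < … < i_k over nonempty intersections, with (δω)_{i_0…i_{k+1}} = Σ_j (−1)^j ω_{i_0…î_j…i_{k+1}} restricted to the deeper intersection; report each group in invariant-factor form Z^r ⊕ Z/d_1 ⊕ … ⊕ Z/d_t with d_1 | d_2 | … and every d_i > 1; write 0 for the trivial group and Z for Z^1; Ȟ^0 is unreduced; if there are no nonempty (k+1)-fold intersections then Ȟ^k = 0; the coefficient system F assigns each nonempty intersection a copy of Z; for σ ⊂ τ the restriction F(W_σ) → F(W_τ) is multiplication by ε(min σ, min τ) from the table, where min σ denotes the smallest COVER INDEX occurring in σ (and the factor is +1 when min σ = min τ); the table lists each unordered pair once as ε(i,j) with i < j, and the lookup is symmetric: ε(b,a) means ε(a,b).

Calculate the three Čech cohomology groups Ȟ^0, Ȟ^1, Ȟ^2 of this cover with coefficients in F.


nonempty overlaps:
  W12={q6} W14={q11} W15={q1} W16={q3} W23={q8} W34={q2} W56={q4}
C dims 6,7; δ0: rk 6, SNF 1^5·2
degree 0: 6−6−0 = 0 → Ȟ^0 ≅ 0
degree 1: 7−0−6 = 1 plus torsion [2] → Ȟ^1 ≅ Z ⊕ Z/2
degree 2: 0−0−0 = 0 → Ȟ^2 ≅ 0

Ȟ^0(U;F) ≅ 0, Ȟ^1(U;F) ≅ Z ⊕ Z/2, Ȟ^2(U;F) ≅ 0


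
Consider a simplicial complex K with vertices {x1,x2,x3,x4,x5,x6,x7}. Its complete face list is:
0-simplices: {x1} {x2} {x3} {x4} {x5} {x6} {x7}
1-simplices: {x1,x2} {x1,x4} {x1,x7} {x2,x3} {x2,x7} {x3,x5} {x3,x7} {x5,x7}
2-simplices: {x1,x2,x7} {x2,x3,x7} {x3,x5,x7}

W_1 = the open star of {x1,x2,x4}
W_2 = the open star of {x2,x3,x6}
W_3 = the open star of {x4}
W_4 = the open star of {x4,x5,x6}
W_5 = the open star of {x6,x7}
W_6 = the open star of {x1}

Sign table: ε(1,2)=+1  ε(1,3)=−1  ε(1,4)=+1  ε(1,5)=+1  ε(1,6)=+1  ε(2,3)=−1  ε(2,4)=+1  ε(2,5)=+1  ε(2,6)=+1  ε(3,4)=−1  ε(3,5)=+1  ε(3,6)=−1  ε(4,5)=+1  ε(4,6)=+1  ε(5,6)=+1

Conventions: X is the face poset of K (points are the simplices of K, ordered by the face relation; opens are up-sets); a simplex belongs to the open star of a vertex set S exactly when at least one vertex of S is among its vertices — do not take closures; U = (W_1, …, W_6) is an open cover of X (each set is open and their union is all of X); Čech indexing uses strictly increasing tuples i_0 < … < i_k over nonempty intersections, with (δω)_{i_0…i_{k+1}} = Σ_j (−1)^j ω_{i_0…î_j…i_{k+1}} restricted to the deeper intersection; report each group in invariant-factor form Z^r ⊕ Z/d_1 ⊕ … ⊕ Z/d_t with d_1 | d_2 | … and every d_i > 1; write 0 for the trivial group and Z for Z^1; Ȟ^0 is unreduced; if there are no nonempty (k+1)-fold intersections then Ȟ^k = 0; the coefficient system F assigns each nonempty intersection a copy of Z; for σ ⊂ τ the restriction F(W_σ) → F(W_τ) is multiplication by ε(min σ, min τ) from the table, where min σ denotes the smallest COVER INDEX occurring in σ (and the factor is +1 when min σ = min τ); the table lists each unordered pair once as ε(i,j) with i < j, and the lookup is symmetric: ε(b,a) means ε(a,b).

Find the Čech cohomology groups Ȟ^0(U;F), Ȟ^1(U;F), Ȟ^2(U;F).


cover nerve:
  W1={{x1},{x2},{x4},{x1,x2},{x1,x4},{x1,x7},{x2,x3},{x2,x7},{x1,x2,x7},{x2,x3,x7}} W2={{x2},{x3},{x6},{x1,x2},{x2,x3},{x2,x7},{x3,x5},{x3,x7},{x1,x2,x7},{x2,x3,x7},{x3,x5,x7}} W3={{x4},{x1,x4}} W4={{x4},{x5},{x6},{x1,x4},{x3,x5},{x5,x7},{x3,x5,x7}} W5={{x6},{x7},{x1,x7},{x2,x7},{x3,x7},{x5,x7},{x1,x2,x7},{x2,x3,x7},{x3,x5,x7}} W6={{x1},{x1,x2},{x1,x4},{x1,x7},{x1,x2,x7}}
  W12={{x2},{x1,x2},{x2,x3},{x2,x7},{x1,x2,x7},{x2,x3,x7}} W13={{x4},{x1,x4}} W14={{x4},{x1,x4}} W15={{x1,x7},{x2,x7},{x1,x2,x7},{x2,x3,x7}} W16={{x1},{x1,x2},{x1,x4},{x1,x7},{x1,x2,x7}} W24={{x6},{x3,x5},{x3,x5,x7}} W25={{x6},{x2,x7},{x3,x7},{x1,x2,x7},{x2,x3,x7},{x3,x5,x7}} W26={{x1,x2},{x1,x2,x7}} W34={{x4},{x1,x4}} W36={{x1,x4}} W45={{x6},{x5,x7},{x3,x5,x7}} W46={{x1,x4}} W56={{x1,x7},{x1,x2,x7}}
  W125={{x2,x7},{x1,x2,x7},{x2,x3,x7}} W126={{x1,x2},{x1,x2,x7}} W134={{x4},{x1,x4}} W136={{x1,x4}} W146={{x1,x4}} W156={{x1,x7},{x1,x2,x7}} W245={{x6},{x3,x5,x7}} W256={{x1,x2,x7}} W346={{x1,x4}}
  W1256={{x1,x2,x7}} W1346={{x1,x4}}
C dims 6,13,9,2; δ0: rk 5, SNF 1^5; δ1: rk 7, SNF 1^7; δ2: rk 2, SNF 1^2
Ȟ^0: (6−5)−0=1 ⇒ Z
Ȟ^1: (13−7)−5=1 ⇒ Z
Ȟ^2: (9−2)−7=0 ⇒ 0

Ȟ^0 ≅ Z, Ȟ^1 ≅ Z, Ȟ^2 ≅ 0


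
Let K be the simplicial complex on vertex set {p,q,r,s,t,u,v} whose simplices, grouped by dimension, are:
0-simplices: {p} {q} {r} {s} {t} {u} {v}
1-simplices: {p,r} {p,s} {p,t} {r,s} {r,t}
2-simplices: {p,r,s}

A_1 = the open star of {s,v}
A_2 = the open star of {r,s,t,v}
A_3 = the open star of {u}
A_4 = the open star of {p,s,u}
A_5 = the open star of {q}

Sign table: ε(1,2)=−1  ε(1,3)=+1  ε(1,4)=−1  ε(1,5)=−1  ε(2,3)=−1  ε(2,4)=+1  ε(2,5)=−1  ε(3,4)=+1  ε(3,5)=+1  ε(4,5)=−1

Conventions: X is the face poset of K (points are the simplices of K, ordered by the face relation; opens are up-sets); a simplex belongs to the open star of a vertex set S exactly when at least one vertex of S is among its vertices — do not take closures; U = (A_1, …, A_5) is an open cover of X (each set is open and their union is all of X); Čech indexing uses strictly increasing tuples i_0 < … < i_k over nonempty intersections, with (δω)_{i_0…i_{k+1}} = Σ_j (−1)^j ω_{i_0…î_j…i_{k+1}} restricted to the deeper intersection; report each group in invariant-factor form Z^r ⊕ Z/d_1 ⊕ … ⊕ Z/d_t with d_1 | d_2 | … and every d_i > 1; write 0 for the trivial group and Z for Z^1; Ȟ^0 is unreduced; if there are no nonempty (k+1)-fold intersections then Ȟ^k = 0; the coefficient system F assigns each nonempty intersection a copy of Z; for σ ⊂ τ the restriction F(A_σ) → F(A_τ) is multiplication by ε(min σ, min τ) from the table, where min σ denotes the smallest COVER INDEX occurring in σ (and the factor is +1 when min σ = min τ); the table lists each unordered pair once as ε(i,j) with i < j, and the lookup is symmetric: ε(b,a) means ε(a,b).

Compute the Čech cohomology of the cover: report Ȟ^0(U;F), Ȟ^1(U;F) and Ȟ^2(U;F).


Ȟ^0 = Z^2, Ȟ^1 = 0 and Ȟ^2 = 0

nerve simplices:
  A1={{s},{v},{p,s},{r,s},{p,r,s}} A2={{r},{s},{t},{v},{p,r},{p,s},{p,t},{r,s},{r,t},{p,r,s}} A3={{u}} A4={{p},{s},{u},{p,r},{p,s},{p,t},{r,s},{p,r,s}} A5={{q}}
  A12={{s},{v},{p,s},{r,s},{p,r,s}} A14={{s},{p,s},{r,s},{p,r,s}} A24={{s},{p,r},{p,s},{p,t},{r,s},{p,r,s}} A34={{u}}
  A124={{s},{p,s},{r,s},{p,r,s}}
C dims 5,4,1; δ0: rk 3, SNF 1^3; δ1: rk 1, SNF 1^1
degree 0: 5−3−0 = 2 → Ȟ^0 ≅ Z^2
degree 1: 4−1−3 = 0 → Ȟ^1 ≅ 0
degree 2: 1−0−1 = 0 → Ȟ^2 ≅ 0


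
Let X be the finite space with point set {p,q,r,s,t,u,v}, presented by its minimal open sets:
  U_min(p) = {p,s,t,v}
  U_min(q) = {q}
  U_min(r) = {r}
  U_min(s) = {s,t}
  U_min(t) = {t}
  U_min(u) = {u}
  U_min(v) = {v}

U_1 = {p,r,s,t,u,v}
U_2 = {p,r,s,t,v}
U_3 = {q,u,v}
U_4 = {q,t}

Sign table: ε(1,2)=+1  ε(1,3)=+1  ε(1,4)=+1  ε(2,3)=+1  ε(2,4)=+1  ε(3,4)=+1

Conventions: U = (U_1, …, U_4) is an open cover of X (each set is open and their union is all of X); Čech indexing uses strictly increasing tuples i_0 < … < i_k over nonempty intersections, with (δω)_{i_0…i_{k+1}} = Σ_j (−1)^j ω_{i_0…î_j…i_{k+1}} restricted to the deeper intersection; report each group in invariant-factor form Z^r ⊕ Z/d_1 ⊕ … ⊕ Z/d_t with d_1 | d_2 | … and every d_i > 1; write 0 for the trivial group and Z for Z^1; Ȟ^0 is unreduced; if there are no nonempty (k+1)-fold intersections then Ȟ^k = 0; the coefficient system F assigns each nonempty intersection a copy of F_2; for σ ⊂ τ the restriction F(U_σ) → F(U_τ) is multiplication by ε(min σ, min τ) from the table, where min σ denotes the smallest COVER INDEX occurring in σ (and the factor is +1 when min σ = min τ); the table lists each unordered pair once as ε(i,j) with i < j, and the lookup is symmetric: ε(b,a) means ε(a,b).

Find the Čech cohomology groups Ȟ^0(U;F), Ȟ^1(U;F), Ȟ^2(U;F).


Ȟ^0 = Z/2,  Ȟ^1 = Z/2,  Ȟ^2 = 0

nonempty intersections:
  U12={p,r,s,t,v} U13={u,v} U14={t} U23={v} U24={t} U34={q}
  U123={v} U124={t}
C dims 4,6,2; δ0: rk_F2 3; δ1: rk_F2 2
Ȟ^0: (4−3)−0=1 ⇒ Z/2
Ȟ^1: (6−2)−3=1 ⇒ Z/2
Ȟ^2: (2−0)−2=0 ⇒ 0


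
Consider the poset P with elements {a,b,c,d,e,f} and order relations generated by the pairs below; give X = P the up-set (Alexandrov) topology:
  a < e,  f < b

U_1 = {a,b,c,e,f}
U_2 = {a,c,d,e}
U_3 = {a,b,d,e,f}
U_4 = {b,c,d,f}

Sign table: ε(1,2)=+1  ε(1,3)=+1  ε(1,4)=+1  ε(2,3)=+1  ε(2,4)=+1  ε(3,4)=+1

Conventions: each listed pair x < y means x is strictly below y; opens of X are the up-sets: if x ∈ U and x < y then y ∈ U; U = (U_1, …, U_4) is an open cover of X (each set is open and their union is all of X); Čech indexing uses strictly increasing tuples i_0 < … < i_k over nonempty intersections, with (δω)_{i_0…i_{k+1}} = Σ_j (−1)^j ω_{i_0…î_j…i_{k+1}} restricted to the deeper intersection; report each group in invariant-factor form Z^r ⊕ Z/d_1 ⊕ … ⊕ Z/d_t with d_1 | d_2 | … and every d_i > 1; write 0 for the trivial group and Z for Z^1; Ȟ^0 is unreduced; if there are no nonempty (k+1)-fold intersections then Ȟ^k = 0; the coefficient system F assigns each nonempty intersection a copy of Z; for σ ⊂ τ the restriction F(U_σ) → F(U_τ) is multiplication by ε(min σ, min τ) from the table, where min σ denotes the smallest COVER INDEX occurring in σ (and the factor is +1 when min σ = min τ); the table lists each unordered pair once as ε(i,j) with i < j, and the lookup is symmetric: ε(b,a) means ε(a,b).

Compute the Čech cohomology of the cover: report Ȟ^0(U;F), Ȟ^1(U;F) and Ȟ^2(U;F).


cover nerve:
  U12={a,c,e} U13={a,b,e,f} U14={b,c,f} U23={a,d,e} U24={c,d} U34={b,d,f}
  U123={a,e} U124={c} U134={b,f} U234={d}
C dims 4,6,4; δ0: rk 3, SNF 1^3; δ1: rk 3, SNF 1^3
Ȟ^0: (4−3)−0=1 ⇒ Z
Ȟ^1: (6−3)−3=0 ⇒ 0
Ȟ^2: (4−0)−3=1 ⇒ Z

Ȟ^0(U;F) ≅ Z, Ȟ^1(U;F) ≅ 0 and Ȟ^2(U;F) ≅ Z


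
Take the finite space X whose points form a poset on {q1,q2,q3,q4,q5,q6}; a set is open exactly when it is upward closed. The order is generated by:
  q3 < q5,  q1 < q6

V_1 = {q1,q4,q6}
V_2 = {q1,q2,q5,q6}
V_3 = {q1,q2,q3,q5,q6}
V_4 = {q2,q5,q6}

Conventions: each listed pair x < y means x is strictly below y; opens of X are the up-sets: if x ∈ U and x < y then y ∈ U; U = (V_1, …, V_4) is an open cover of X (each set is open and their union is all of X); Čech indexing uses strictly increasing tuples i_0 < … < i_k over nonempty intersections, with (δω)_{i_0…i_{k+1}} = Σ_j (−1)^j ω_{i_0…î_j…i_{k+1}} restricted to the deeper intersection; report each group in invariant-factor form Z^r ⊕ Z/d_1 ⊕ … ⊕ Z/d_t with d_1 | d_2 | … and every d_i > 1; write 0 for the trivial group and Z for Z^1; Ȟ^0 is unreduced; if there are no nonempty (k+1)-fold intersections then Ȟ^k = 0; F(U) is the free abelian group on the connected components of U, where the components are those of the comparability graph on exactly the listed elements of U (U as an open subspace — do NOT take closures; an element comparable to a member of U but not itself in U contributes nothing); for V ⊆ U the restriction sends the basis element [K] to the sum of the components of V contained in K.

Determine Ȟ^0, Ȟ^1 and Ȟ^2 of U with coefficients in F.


Ȟ^0 ≅ Z^4, Ȟ^1 ≅ 0 and Ȟ^2 ≅ 0

nerve of the cover:
  V12={q1,q6} V13={q1,q6} V14={q6} V23={q1,q2,q5,q6} V24={q2,q5,q6} V34={q2,q5,q6}
  V123={q1,q6} V124={q6} V134={q6} V234={q2,q5,q6}
  V1234={q6}
components per intersection:
  V1: {q1,q6} {q4}
  V2: {q1,q6} {q2} {q5}
  V3: {q1,q6} {q2} {q3,q5}
  V4: {q2} {q5} {q6}
  V12: {q1,q6}
  V13: {q1,q6}
  V14: {q6}
  V23: {q1,q6} {q2} {q5}
  V24: {q2} {q5} {q6}
  V34: {q2} {q5} {q6}
  V123: {q1,q6}
  V124: {q6}
  V134: {q6}
  V234: {q2} {q5} {q6}
  V1234: {q6}
C dims 11,12,6,1; δ0: rk 7, SNF 1^7; δ1: rk 5, SNF 1^5; δ2: rk 1, SNF 1^1
Ȟ^0 = (11 − 7) − 0 = 4, so Ȟ^0 ≅ Z^4
Ȟ^1 = (12 − 5) − 7 = 0, so Ȟ^1 ≅ 0
Ȟ^2 = (6 − 1) − 5 = 0, so Ȟ^2 ≅ 0


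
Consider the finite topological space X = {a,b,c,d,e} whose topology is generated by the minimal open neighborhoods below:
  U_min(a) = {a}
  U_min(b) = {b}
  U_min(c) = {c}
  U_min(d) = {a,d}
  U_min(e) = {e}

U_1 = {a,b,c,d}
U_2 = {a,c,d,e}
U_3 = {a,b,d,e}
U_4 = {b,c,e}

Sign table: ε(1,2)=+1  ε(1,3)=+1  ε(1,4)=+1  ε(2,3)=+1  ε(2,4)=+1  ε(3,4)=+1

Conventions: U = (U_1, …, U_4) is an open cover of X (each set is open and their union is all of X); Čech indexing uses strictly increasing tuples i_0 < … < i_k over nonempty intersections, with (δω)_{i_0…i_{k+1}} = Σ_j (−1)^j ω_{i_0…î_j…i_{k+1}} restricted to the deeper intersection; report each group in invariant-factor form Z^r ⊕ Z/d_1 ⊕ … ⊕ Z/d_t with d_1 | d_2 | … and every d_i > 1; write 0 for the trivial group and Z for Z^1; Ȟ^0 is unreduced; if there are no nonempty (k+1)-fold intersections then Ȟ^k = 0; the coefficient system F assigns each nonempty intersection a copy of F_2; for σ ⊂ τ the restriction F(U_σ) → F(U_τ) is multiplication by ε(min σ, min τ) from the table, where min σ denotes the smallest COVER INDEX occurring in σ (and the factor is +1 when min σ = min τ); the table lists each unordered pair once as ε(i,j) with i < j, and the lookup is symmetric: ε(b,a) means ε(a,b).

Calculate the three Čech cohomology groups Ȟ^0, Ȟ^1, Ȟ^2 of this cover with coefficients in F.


nonempty intersections:
  U12={a,c,d} U13={a,b,d} U14={b,c} U23={a,d,e} U24={c,e} U34={b,e}
  U123={a,d} U124={c} U134={b} U234={e}
C dims 4,6,4; δ0: rk_F2 3; δ1: rk_F2 3
Ȟ^0: (4−3)−0=1 ⇒ Z/2
Ȟ^1: (6−3)−3=0 ⇒ 0
Ȟ^2: (4−0)−3=1 ⇒ Z/2

Ȟ^0 = Z/2,  Ȟ^1 = 0,  Ȟ^2 = Z/2


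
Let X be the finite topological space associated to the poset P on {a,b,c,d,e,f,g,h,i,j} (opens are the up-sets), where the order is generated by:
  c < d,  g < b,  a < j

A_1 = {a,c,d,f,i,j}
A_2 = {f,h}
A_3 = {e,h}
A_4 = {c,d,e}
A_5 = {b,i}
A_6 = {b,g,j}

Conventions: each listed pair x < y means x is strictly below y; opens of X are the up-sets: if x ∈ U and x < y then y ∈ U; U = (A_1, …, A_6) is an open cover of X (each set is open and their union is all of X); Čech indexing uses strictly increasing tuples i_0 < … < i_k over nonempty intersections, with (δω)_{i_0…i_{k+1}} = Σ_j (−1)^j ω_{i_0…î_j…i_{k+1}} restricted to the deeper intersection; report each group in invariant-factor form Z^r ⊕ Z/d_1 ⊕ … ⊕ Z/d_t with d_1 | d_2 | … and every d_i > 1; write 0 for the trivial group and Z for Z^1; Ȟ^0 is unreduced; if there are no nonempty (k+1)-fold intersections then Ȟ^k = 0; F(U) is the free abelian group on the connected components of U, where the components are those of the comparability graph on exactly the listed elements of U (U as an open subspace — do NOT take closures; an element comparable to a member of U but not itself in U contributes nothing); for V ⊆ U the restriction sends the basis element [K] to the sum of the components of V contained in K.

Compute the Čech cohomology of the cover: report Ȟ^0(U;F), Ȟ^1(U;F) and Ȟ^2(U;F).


nerve simplices:
  A12={f} A14={c,d} A15={i} A16={j} A23={h} A34={e} A56={b}
components per intersection:
  A1: {a,j} {c,d} {f} {i}
  A2: {f} {h}
  A3: {e} {h}
  A4: {c,d} {e}
  A5: {b} {i}
  A6: {b,g} {j}
  A12: {f}
  A14: {c,d}
  A15: {i}
  A16: {j}
  A23: {h}
  A34: {e}
  A56: {b}
C dims 14,7; δ0: rk 7, SNF 1^7
degree 0: 14−7−0 = 7 → Ȟ^0 ≅ Z^7
degree 1: 7−0−7 = 0 → Ȟ^1 ≅ 0
degree 2: 0−0−0 = 0 → Ȟ^2 ≅ 0

Ȟ^0 = Z^7; Ȟ^1 = 0; Ȟ^2 = 0
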